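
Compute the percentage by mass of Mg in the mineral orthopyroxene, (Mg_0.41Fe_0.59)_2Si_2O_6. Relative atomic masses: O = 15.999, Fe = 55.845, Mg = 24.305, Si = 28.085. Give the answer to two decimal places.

M((Mg_0.41Fe_0.59)_2Si_2O_6) = 237.991 g/mol.
Mg contributes 0.82 × 24.305 = 19.930 g per mole.
19.930/237.991 = 0.0837 → 8.37%.

8.37 mass %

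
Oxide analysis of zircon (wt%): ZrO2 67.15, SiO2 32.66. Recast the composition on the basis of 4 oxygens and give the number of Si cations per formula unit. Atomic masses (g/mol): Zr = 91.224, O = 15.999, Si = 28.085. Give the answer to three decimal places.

0.999 Si apfu

67.15 wt% ZrO2 ÷ 123.222 g/mol = 0.54495 mol, giving 0.54495 Zr and 1.08990 O.
32.66 wt% SiO2 ÷ 60.083 g/mol = 0.54358 mol, giving 0.54358 Si and 1.08716 O.
Oxygen sums to 2.17706; scaling by 4/2.17706 = 1.83734 puts the formula on 4 O.
Si: 0.54358 × 1.83734 = 0.999 atoms per formula unit.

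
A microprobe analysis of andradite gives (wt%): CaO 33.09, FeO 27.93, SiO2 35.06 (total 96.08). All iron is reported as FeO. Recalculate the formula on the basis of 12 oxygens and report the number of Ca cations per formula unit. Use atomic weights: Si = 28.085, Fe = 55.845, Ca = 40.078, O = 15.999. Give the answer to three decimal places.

33.09 wt% CaO ÷ 56.077 g/mol = 0.59008 mol, giving 0.59008 Ca and 0.59008 O.
27.93 wt% FeO ÷ 71.844 g/mol = 0.38876 mol, giving 0.38876 Fe and 0.38876 O.
35.06 wt% SiO2 ÷ 60.083 g/mol = 0.58353 mol, giving 0.58353 Si and 1.16706 O.
Oxygen sums to 2.14590; scaling by 12/2.14590 = 5.59206 puts the formula on 12 O.
Ca: 0.59008 × 5.59206 = 3.300 atoms per formula unit.

3.300 Ca apfu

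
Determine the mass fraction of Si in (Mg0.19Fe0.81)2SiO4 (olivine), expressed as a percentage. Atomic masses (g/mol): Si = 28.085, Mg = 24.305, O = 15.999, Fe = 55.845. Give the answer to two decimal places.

14.64 mass %

M((Mg0.19Fe0.81)2SiO4) = 191.786 g/mol.
Si contributes 1 × 28.085 = 28.085 g per mole.
28.085/191.786 = 0.1464 → 14.64%.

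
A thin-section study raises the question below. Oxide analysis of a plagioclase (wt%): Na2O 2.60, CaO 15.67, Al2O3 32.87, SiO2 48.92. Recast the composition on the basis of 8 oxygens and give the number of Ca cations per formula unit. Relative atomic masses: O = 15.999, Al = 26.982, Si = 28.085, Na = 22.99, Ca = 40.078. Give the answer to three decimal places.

0.766 Ca apfu

Na2O: 2.60/61.979 = 0.04195 mol → 0.08390 mol Na, 0.04195 mol O.
CaO: 15.67/56.077 = 0.27944 mol → 0.27944 mol Ca, 0.27944 mol O.
Al2O3: 32.87/101.961 = 0.32238 mol → 0.64476 mol Al, 0.96714 mol O.
SiO2: 48.92/60.083 = 0.81421 mol → 0.81421 mol Si, 1.62842 mol O.
Total oxygen = 2.91695 mol. Normalization factor = 8/2.91695 = 2.74259.
Ca per 8 O = 0.27944 × 2.74259 = 0.766.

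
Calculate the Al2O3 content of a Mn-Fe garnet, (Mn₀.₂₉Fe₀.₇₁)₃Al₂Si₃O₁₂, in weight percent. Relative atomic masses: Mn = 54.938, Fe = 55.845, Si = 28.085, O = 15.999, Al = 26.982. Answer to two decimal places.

20.52 wt%

Formula mass = 496.953 g/mol.
2 Al → 1.0000 mol Al2O3 per formula unit; M(Al2O3) = 101.961, so Al2O3 mass = 101.961 g.
101.961/496.953 × 100 = 20.52 wt%.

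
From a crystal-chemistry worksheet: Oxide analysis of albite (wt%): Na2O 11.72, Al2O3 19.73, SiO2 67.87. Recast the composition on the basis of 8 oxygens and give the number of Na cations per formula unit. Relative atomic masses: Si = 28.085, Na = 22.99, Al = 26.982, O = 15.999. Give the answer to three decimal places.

Na2O (M=61.979): mol = 0.18910; Na = 0.37820, O = 0.18910.
Al2O3 (M=101.961): mol = 0.19351; Al = 0.38702, O = 0.58053.
SiO2 (M=60.083): mol = 1.12960; Si = 1.12960, O = 2.25920.
ΣO = 3.02883; factor = 8/ΣO = 2.64128.
Na apfu = 0.37820 × 2.64128 = 0.999.

0.999 Na apfu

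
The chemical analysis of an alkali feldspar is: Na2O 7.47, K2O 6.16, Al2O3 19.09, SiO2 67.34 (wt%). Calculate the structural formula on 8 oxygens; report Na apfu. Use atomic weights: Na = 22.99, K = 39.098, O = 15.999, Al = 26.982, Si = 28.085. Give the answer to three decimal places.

Na2O (M=61.979): mol = 0.12052; Na = 0.24104, O = 0.12052.
K2O (M=94.195): mol = 0.06540; K = 0.13080, O = 0.06540.
Al2O3 (M=101.961): mol = 0.18723; Al = 0.37446, O = 0.56169.
SiO2 (M=60.083): mol = 1.12078; Si = 1.12078, O = 2.24156.
ΣO = 2.98917; factor = 8/ΣO = 2.67633.
Na apfu = 0.24104 × 2.67633 = 0.645.

0.645 Na apfu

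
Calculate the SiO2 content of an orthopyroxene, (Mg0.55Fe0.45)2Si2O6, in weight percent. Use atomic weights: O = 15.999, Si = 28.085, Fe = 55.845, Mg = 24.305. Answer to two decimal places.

52.44 wt%

Molar mass of (Mg0.55Fe0.45)2Si2O6 = 1.10*24.305 + 0.90*55.845 + 2*28.085 + 6*15.999 = 229.160 g/mol.
Each formula unit contains 2 Si, equivalent to 2/1 = 2.0000 mol SiO2.
M(SiO2) = 1×28.085 + 2×15.999 = 60.083 g/mol.
Mass of SiO2 per formula unit = 2.0000 × 60.083 = 120.166 g.
SiO2 wt% = 120.166 / 229.160 × 100 = 52.44%.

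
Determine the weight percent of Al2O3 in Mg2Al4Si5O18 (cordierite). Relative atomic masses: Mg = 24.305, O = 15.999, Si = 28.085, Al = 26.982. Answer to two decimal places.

34.86 wt%

Molar mass of Mg2Al4Si5O18 = 2·24.305 + 4·26.982 + 5·28.085 + 18·15.999 = 584.945 g/mol.
Each formula unit contains 4 Al, equivalent to 4/2 = 2.0000 mol Al2O3.
M(Al2O3) = 2×26.982 + 3×15.999 = 101.961 g/mol.
Mass of Al2O3 per formula unit = 2.0000 × 101.961 = 203.922 g.
Al2O3 wt% = 203.922 / 584.945 × 100 = 34.86%.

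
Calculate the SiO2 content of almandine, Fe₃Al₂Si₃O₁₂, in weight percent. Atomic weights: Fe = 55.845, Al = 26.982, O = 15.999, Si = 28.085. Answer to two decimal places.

36.21 wt%

Formula mass = 497.742 g/mol.
3 Si → 3.0000 mol SiO2 per formula unit; M(SiO2) = 60.083, so SiO2 mass = 180.249 g.
180.249/497.742 × 100 = 36.21 wt%.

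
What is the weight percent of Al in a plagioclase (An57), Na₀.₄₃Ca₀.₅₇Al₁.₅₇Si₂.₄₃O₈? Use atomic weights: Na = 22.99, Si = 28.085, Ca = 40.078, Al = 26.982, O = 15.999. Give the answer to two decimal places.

15.61 mass %

Molar mass of Na₀.₄₃Ca₀.₅₇Al₁.₅₇Si₂.₄₃O₈: 0.43×22.99 + 0.57×40.078 + 1.57×26.982 + 2.43×28.085 + 8×15.999 = 271.330 g/mol.
Mass of Al per formula unit: 1.57 × 26.982 = 42.362 g.
Weight fraction Al = 42.362 / 271.330 = 0.1561.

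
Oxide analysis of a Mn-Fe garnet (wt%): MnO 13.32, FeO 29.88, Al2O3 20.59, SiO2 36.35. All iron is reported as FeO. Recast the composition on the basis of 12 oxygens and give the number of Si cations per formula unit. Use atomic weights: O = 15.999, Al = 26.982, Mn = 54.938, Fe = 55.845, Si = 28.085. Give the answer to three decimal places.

MnO: 13.32/70.937 = 0.18777 mol → 0.18777 mol Mn, 0.18777 mol O.
FeO: 29.88/71.844 = 0.41590 mol → 0.41590 mol Fe, 0.41590 mol O.
Al2O3: 20.59/101.961 = 0.20194 mol → 0.40388 mol Al, 0.60582 mol O.
SiO2: 36.35/60.083 = 0.60500 mol → 0.60500 mol Si, 1.21000 mol O.
Total oxygen = 2.41949 mol. Normalization factor = 12/2.41949 = 4.95972.
Si per 12 O = 0.60500 × 4.95972 = 3.001.

3.001 Si apfu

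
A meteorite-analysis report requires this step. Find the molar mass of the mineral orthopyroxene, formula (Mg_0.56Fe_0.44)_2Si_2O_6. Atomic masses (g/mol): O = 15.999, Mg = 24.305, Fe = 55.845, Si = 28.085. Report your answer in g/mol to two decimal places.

Mg: 1.12 × 24.305 = 27.2216
Fe: 0.88 × 55.845 = 49.1436
Si: 2 × 28.085 = 56.1700
O: 6 × 15.999 = 95.9940
Summing the contributions gives the formula mass.

228.53 g/mol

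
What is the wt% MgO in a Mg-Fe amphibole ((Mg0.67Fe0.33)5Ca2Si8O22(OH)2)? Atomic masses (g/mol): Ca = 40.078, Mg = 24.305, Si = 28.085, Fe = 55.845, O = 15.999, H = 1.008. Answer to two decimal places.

M((Mg0.67Fe0.33)5Ca2Si8O22(OH)2) = 864.394 g/mol; M(MgO) = 40.304 g/mol.
Moles MgO per formula unit = 3.35 Mg ÷ 1 = 3.3500.
MgO fraction = (3.3500 × 40.304) / 864.394 = 135.018/864.394 = 0.1562.

15.62 wt%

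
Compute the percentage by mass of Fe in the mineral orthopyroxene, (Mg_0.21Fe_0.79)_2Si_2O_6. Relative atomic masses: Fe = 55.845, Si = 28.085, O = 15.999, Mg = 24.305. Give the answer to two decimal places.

35.21 wt%

Formula mass = 0.42·24.305 + 1.58·55.845 + 2·28.085 + 6·15.999 = 250.607 g/mol, of which 88.235 g is Fe.
So Fe makes up 88.235/250.607 = 0.3521 of the mass, i.e. 35.21%.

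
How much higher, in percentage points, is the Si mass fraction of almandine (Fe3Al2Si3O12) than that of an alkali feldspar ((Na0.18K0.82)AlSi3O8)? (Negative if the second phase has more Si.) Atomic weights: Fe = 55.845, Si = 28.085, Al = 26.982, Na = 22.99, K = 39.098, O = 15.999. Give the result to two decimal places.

First mineral: 84.255 g Si in 497.742 g formula = 16.93 wt% Si.
Second mineral: 84.255 g Si in 275.428 g formula = 30.59 wt% Si.
16.93% − 30.59% gives a difference of -13.66 percentage points.

-13.66 percentage points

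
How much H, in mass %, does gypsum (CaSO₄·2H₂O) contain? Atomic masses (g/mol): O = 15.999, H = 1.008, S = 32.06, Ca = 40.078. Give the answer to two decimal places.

2.34 mass %

Molar mass of CaSO₄·2H₂O: 1×40.078 + 1×32.06 + 6×15.999 + 4×1.008 = 172.164 g/mol.
Mass of H per formula unit: 4 × 1.008 = 4.032 g.
Weight fraction H = 4.032 / 172.164 = 0.0234.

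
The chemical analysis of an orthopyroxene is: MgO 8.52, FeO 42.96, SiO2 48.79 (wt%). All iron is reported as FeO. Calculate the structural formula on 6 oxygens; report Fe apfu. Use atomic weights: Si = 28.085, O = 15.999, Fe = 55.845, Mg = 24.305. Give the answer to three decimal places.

1.474 Fe apfu

8.52 wt% MgO ÷ 40.304 g/mol = 0.21139 mol, giving 0.21139 Mg and 0.21139 O.
42.96 wt% FeO ÷ 71.844 g/mol = 0.59796 mol, giving 0.59796 Fe and 0.59796 O.
48.79 wt% SiO2 ÷ 60.083 g/mol = 0.81204 mol, giving 0.81204 Si and 1.62408 O.
Oxygen sums to 2.43343; scaling by 6/2.43343 = 2.46566 puts the formula on 6 O.
Fe: 0.59796 × 2.46566 = 1.474 atoms per formula unit.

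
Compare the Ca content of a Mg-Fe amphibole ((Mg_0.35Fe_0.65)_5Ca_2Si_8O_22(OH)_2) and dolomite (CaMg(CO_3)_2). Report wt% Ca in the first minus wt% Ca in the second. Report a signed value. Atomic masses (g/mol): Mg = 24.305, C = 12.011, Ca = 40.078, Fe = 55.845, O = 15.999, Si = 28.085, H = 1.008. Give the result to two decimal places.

Ca in (Mg_0.35Fe_0.65)_5Ca_2Si_8O_22(OH)_2: molar mass 914.858 g/mol; 2×40.078 = 80.156 g → 8.76 wt%.
Ca in CaMg(CO_3)_2: molar mass 184.399 g/mol; 1×40.078 = 40.078 g → 21.73 wt%.
Difference = 8.76 − 21.73 = -12.97 percentage points.

-12.97 percentage points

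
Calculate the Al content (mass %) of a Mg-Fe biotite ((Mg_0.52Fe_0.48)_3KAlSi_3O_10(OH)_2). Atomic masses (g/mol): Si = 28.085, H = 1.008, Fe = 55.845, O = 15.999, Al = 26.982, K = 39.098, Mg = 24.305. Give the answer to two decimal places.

Formula mass = 1.56*24.305 + 1.44*55.845 + 1*39.098 + 1*26.982 + 3*28.085 + 12*15.999 + 2*1.008 = 462.672 g/mol, of which 26.982 g is Al.
So Al makes up 26.982/462.672 = 0.0583 of the mass, i.e. 5.83%.

5.83 mass %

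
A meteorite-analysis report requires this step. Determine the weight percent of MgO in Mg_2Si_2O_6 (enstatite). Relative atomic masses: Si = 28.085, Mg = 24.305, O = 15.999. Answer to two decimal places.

Molar mass of Mg_2Si_2O_6 = 2·24.305 + 2·28.085 + 6·15.999 = 200.774 g/mol.
Each formula unit contains 2 Mg, equivalent to 2/1 = 2.0000 mol MgO.
M(MgO) = 1×24.305 + 1×15.999 = 40.304 g/mol.
Mass of MgO per formula unit = 2.0000 × 40.304 = 80.608 g.
MgO wt% = 80.608 / 200.774 × 100 = 40.15%.

40.15 wt%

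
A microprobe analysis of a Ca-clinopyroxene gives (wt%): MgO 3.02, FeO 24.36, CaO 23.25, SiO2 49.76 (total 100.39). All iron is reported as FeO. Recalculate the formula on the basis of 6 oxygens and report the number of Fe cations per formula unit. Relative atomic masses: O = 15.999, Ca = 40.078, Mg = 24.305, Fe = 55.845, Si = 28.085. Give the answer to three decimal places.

0.819 Fe apfu

MgO (M=40.304): mol = 0.07493; Mg = 0.07493, O = 0.07493.
FeO (M=71.844): mol = 0.33907; Fe = 0.33907, O = 0.33907.
CaO (M=56.077): mol = 0.41461; Ca = 0.41461, O = 0.41461.
SiO2 (M=60.083): mol = 0.82819; Si = 0.82819, O = 1.65638.
ΣO = 2.48499; factor = 6/ΣO = 2.41450.
Fe apfu = 0.33907 × 2.41450 = 0.819.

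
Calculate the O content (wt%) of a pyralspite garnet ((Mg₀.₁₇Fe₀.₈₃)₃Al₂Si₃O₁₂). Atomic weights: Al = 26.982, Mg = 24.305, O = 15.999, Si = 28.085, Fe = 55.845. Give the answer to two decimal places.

39.86 wt%

Molar mass of (Mg₀.₁₇Fe₀.₈₃)₃Al₂Si₃O₁₂: 0.51·24.305 + 2.49·55.845 + 2·26.982 + 3·28.085 + 12·15.999 = 481.657 g/mol.
Mass of O per formula unit: 12 × 15.999 = 191.988 g.
Weight fraction O = 191.988 / 481.657 = 0.3986.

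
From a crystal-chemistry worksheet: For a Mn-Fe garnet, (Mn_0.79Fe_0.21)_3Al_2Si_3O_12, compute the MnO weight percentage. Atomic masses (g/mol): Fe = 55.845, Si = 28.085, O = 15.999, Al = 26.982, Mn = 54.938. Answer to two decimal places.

Molar mass of (Mn_0.79Fe_0.21)_3Al_2Si_3O_12 = 2.37×54.938 + 0.63×55.845 + 2×26.982 + 3×28.085 + 12×15.999 = 495.592 g/mol.
Each formula unit contains 2.37 Mn, equivalent to 2.37/1 = 2.3700 mol MnO.
M(MnO) = 1×54.938 + 1×15.999 = 70.937 g/mol.
Mass of MnO per formula unit = 2.3700 × 70.937 = 168.121 g.
MnO wt% = 168.121 / 495.592 × 100 = 33.92%.

33.92 wt%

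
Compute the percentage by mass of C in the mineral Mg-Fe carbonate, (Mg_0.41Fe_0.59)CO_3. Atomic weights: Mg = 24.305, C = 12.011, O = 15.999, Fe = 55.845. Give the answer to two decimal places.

Molar mass of (Mg_0.41Fe_0.59)CO_3: 0.41*24.305 + 0.59*55.845 + 1*12.011 + 3*15.999 = 102.922 g/mol.
Mass of C per formula unit: 1 × 12.011 = 12.011 g.
Weight fraction C = 12.011 / 102.922 = 0.1167.

11.67 weight percent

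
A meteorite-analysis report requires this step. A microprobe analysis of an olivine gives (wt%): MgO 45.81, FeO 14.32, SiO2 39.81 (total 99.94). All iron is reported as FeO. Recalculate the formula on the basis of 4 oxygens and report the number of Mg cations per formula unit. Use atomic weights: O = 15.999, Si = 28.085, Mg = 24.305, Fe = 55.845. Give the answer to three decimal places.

1.708 Mg apfu

MgO (M=40.304): mol = 1.13661; Mg = 1.13661, O = 1.13661.
FeO (M=71.844): mol = 0.19932; Fe = 0.19932, O = 0.19932.
SiO2 (M=60.083): mol = 0.66258; Si = 0.66258, O = 1.32516.
ΣO = 2.66109; factor = 4/ΣO = 1.50314.
Mg apfu = 1.13661 × 1.50314 = 1.708.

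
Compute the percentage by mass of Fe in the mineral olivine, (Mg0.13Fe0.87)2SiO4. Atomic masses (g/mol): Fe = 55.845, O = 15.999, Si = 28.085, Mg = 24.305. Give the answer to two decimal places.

M((Mg0.13Fe0.87)2SiO4) = 195.571 g/mol.
Fe contributes 1.74 × 55.845 = 97.170 g per mole.
97.170/195.571 = 0.4969 → 49.69%.

49.69 mass %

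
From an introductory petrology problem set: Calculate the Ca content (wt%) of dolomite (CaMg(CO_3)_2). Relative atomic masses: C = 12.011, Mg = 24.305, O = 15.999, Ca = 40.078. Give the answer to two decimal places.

M(CaMg(CO_3)_2) = 184.399 g/mol.
Ca contributes 1 × 40.078 = 40.078 g per mole.
40.078/184.399 = 0.2173 → 21.73%.

21.73 wt%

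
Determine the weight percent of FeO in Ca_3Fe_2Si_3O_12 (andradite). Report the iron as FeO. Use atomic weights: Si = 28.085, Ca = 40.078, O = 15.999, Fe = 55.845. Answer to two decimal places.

28.28 wt%

M(Ca_3Fe_2Si_3O_12) = 508.167 g/mol; M(FeO) = 71.844 g/mol.
Moles FeO per formula unit = 2 Fe ÷ 1 = 2.0000.
FeO fraction = (2.0000 × 71.844) / 508.167 = 143.688/508.167 = 0.2828.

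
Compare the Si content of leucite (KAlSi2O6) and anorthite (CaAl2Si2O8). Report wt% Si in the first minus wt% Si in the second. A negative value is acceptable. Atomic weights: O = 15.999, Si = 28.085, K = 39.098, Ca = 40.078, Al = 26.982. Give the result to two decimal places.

M(KAlSi2O6) = 218.244 g/mol, so wt% Si = 56.170/218.244 × 100 = 25.74%.
M(CaAl2Si2O8) = 278.204 g/mol, so wt% Si = 56.170/278.204 × 100 = 20.19%.
25.74 − 20.19 = 5.55 pp.

5.55 percentage points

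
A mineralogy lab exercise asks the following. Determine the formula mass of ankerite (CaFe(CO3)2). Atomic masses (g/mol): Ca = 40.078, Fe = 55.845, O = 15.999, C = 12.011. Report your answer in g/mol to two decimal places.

The formula mass is the sum 1*40.078 + 1*55.845 + 2*12.011 + 6*15.999.

215.94 g/mol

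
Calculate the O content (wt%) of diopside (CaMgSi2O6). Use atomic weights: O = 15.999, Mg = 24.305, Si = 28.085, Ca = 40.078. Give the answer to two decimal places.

44.33 wt%

Formula mass = 1*40.078 + 1*24.305 + 2*28.085 + 6*15.999 = 216.547 g/mol, of which 95.994 g is O.
So O makes up 95.994/216.547 = 0.4433 of the mass, i.e. 44.33%.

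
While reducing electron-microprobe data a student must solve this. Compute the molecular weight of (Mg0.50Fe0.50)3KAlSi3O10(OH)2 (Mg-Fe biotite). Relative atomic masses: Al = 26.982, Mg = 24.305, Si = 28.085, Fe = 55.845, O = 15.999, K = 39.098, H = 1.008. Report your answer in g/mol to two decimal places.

464.56 g/mol

M = 1.50*24.305 + 1.50*55.845 + 1*39.098 + 1*26.982 + 3*28.085 + 12*15.999 + 2*1.008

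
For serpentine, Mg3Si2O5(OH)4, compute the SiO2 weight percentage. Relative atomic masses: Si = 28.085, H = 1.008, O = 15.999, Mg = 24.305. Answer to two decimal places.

43.36 wt%

M(Mg3Si2O5(OH)4) = 277.108 g/mol; M(SiO2) = 60.083 g/mol.
Moles SiO2 per formula unit = 2 Si ÷ 1 = 2.0000.
SiO2 fraction = (2.0000 × 60.083) / 277.108 = 120.166/277.108 = 0.4336.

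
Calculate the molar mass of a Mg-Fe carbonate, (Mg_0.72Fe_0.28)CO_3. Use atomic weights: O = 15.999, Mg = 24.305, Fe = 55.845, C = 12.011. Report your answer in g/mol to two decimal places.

M = 0.72·24.305 + 0.28·55.845 + 1·12.011 + 3·15.999

93.14 g/mol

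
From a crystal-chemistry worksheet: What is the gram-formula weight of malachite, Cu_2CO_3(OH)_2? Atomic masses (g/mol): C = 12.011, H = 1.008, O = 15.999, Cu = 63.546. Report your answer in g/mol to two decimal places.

Cu: 2 × 63.546 = 127.0920
C: 1 × 12.011 = 12.0110
O: 5 × 15.999 = 79.9950
H: 2 × 1.008 = 2.0160
Summing the contributions gives the formula mass.

221.11 g/mol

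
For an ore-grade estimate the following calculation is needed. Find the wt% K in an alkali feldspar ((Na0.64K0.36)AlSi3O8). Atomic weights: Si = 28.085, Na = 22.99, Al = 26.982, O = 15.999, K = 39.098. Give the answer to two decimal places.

5.25 mass %

M((Na0.64K0.36)AlSi3O8) = 268.018 g/mol.
K contributes 0.36 × 39.098 = 14.075 g per mole.
14.075/268.018 = 0.0525 → 5.25%.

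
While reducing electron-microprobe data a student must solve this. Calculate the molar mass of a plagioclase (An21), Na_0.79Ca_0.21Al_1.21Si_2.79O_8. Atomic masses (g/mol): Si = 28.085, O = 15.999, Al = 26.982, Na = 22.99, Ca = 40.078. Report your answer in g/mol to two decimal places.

265.58 g/mol

M = 0.79×22.99 + 0.21×40.078 + 1.21×26.982 + 2.79×28.085 + 8×15.999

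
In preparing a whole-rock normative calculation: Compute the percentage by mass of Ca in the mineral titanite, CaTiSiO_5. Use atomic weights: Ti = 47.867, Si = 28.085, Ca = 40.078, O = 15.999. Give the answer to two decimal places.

Molar mass of CaTiSiO_5: 1*40.078 + 1*47.867 + 1*28.085 + 5*15.999 = 196.025 g/mol.
Mass of Ca per formula unit: 1 × 40.078 = 40.078 g.
Weight fraction Ca = 40.078 / 196.025 = 0.2045.

20.45 wt%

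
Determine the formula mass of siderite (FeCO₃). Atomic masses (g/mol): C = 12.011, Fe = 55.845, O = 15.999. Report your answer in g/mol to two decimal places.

115.85 g/mol

M = 1*55.845 + 1*12.011 + 3*15.999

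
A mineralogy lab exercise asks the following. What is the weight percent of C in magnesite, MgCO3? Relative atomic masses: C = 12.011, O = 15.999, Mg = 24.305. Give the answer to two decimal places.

M(MgCO3) = 84.313 g/mol.
C contributes 1 × 12.011 = 12.011 g per mole.
12.011/84.313 = 0.1425 → 14.25%.

14.25 mass %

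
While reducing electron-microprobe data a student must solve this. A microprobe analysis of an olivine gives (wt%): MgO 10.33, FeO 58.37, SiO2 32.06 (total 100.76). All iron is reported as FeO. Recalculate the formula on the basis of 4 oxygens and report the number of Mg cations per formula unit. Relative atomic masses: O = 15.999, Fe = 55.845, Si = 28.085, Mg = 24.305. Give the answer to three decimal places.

MgO (M=40.304): mol = 0.25630; Mg = 0.25630, O = 0.25630.
FeO (M=71.844): mol = 0.81245; Fe = 0.81245, O = 0.81245.
SiO2 (M=60.083): mol = 0.53360; Si = 0.53360, O = 1.06720.
ΣO = 2.13595; factor = 4/ΣO = 1.87270.
Mg apfu = 0.25630 × 1.87270 = 0.480.

0.480 Mg apfu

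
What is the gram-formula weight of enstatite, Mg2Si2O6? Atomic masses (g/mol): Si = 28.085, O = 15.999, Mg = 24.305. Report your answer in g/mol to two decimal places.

Mg: 2 × 24.305 = 48.6100
Si: 2 × 28.085 = 56.1700
O: 6 × 15.999 = 95.9940
Summing the contributions gives the formula mass.

200.77 g/mol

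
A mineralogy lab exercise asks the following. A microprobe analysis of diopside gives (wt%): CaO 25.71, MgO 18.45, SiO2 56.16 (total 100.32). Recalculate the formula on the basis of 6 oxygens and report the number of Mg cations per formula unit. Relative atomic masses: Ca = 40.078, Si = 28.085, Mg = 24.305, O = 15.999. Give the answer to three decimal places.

0.986 Mg apfu

25.71 wt% CaO ÷ 56.077 g/mol = 0.45848 mol, giving 0.45848 Ca and 0.45848 O.
18.45 wt% MgO ÷ 40.304 g/mol = 0.45777 mol, giving 0.45777 Mg and 0.45777 O.
56.16 wt% SiO2 ÷ 60.083 g/mol = 0.93471 mol, giving 0.93471 Si and 1.86942 O.
Oxygen sums to 2.78567; scaling by 6/2.78567 = 2.15388 puts the formula on 6 O.
Mg: 0.45777 × 2.15388 = 0.986 atoms per formula unit.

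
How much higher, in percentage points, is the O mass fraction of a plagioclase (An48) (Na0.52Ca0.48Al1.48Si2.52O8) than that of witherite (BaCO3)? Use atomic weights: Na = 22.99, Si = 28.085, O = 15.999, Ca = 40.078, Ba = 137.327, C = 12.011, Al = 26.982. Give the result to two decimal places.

23.10 percentage points

M(Na0.52Ca0.48Al1.48Si2.52O8) = 269.892 g/mol, so wt% O = 127.992/269.892 × 100 = 47.42%.
M(BaCO3) = 197.335 g/mol, so wt% O = 47.997/197.335 × 100 = 24.32%.
47.42 − 24.32 = 23.10 pp.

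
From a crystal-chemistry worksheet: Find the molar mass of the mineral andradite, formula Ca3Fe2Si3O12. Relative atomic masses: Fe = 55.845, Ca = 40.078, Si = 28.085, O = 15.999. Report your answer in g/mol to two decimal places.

508.17 g/mol

Ca: 3 × 40.078 = 120.2340
Fe: 2 × 55.845 = 111.6900
Si: 3 × 28.085 = 84.2550
O: 12 × 15.999 = 191.9880
Summing the contributions gives the formula mass.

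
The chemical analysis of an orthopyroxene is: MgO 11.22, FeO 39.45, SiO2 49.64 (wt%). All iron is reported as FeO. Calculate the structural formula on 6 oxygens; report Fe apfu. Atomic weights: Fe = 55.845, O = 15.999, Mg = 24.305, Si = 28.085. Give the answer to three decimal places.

MgO (M=40.304): mol = 0.27838; Mg = 0.27838, O = 0.27838.
FeO (M=71.844): mol = 0.54911; Fe = 0.54911, O = 0.54911.
SiO2 (M=60.083): mol = 0.82619; Si = 0.82619, O = 1.65238.
ΣO = 2.47987; factor = 6/ΣO = 2.41948.
Fe apfu = 0.54911 × 2.41948 = 1.329.

1.329 Fe apfu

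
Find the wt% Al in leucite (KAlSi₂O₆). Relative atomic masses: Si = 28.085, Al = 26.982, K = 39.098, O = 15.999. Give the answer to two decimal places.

Formula mass = 1×39.098 + 1×26.982 + 2×28.085 + 6×15.999 = 218.244 g/mol, of which 26.982 g is Al.
So Al makes up 26.982/218.244 = 0.1236 of the mass, i.e. 12.36%.

12.36 weight percent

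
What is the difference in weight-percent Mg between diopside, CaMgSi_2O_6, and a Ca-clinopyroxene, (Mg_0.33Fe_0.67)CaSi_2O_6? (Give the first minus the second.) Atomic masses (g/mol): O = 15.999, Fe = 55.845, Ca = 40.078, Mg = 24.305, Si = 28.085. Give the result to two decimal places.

Mg in CaMgSi_2O_6: molar mass 216.547 g/mol; 1×24.305 = 24.305 g → 11.22 wt%.
Mg in (Mg_0.33Fe_0.67)CaSi_2O_6: molar mass 237.679 g/mol; 0.33×24.305 = 8.021 g → 3.37 wt%.
Difference = 11.22 − 3.37 = 7.85 percentage points.

7.85 percentage points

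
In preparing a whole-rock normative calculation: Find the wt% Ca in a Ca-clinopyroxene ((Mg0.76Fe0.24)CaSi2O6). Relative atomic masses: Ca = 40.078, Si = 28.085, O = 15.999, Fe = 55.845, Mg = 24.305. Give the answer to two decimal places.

Formula mass = 0.76*24.305 + 0.24*55.845 + 1*40.078 + 2*28.085 + 6*15.999 = 224.117 g/mol, of which 40.078 g is Ca.
So Ca makes up 40.078/224.117 = 0.1788 of the mass, i.e. 17.88%.

17.88 mass %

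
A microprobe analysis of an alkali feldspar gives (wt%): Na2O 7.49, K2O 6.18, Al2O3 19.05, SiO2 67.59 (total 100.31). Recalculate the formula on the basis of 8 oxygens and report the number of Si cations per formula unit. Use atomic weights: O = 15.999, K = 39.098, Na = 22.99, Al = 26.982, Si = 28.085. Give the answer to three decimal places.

3.003 Si apfu

Na2O: 7.49/61.979 = 0.12085 mol → 0.24170 mol Na, 0.12085 mol O.
K2O: 6.18/94.195 = 0.06561 mol → 0.13122 mol K, 0.06561 mol O.
Al2O3: 19.05/101.961 = 0.18684 mol → 0.37368 mol Al, 0.56052 mol O.
SiO2: 67.59/60.083 = 1.12494 mol → 1.12494 mol Si, 2.24988 mol O.
Total oxygen = 2.99686 mol. Normalization factor = 8/2.99686 = 2.66946.
Si per 8 O = 1.12494 × 2.66946 = 3.003.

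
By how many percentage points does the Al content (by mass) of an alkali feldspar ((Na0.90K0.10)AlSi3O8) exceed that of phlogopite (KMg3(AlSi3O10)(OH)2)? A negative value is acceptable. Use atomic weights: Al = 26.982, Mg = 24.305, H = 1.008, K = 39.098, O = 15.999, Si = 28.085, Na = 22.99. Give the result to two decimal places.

3.76 percentage points

Al in (Na0.90K0.10)AlSi3O8: molar mass 263.830 g/mol; 1×26.982 = 26.982 g → 10.23 wt%.
Al in KMg3(AlSi3O10)(OH)2: molar mass 417.254 g/mol; 1×26.982 = 26.982 g → 6.47 wt%.
Difference = 10.23 − 6.47 = 3.76 percentage points.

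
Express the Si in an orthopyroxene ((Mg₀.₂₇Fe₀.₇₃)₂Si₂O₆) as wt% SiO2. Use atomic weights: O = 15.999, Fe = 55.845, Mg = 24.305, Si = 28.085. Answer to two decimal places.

48.69 wt%

M((Mg₀.₂₇Fe₀.₇₃)₂Si₂O₆) = 246.822 g/mol; M(SiO2) = 60.083 g/mol.
Moles SiO2 per formula unit = 2 Si ÷ 1 = 2.0000.
SiO2 fraction = (2.0000 × 60.083) / 246.822 = 120.166/246.822 = 0.4869.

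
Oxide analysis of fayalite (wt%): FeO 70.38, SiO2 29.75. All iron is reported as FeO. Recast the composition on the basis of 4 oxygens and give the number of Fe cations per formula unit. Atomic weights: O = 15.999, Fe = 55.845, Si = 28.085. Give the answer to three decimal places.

1.989 Fe apfu

FeO (M=71.844): mol = 0.97962; Fe = 0.97962, O = 0.97962.
SiO2 (M=60.083): mol = 0.49515; Si = 0.49515, O = 0.99030.
ΣO = 1.96992; factor = 4/ΣO = 2.03054.
Fe apfu = 0.97962 × 2.03054 = 1.989.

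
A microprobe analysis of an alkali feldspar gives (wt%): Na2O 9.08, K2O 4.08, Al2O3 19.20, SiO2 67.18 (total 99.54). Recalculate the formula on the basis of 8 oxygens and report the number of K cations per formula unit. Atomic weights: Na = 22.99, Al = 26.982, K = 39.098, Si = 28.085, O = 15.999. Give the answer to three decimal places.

0.232 K apfu

Na2O (M=61.979): mol = 0.14650; Na = 0.29300, O = 0.14650.
K2O (M=94.195): mol = 0.04331; K = 0.08662, O = 0.04331.
Al2O3 (M=101.961): mol = 0.18831; Al = 0.37662, O = 0.56493.
SiO2 (M=60.083): mol = 1.11812; Si = 1.11812, O = 2.23624.
ΣO = 2.99098; factor = 8/ΣO = 2.67471.
K apfu = 0.08662 × 2.67471 = 0.232.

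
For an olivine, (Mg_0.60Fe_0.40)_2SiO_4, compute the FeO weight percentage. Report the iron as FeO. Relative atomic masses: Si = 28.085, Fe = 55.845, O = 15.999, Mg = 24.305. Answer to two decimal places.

34.64 wt%

M((Mg_0.60Fe_0.40)_2SiO_4) = 165.923 g/mol; M(FeO) = 71.844 g/mol.
Moles FeO per formula unit = 0.80 Fe ÷ 1 = 0.8000.
FeO fraction = (0.8000 × 71.844) / 165.923 = 57.475/165.923 = 0.3464.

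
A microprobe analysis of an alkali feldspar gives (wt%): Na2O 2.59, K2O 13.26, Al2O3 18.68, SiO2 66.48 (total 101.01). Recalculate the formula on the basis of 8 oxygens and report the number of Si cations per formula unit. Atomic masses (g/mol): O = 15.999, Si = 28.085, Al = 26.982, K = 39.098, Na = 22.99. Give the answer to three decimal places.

3.006 Si apfu

Na2O (M=61.979): mol = 0.04179; Na = 0.08358, O = 0.04179.
K2O (M=94.195): mol = 0.14077; K = 0.28154, O = 0.14077.
Al2O3 (M=101.961): mol = 0.18321; Al = 0.36642, O = 0.54963.
SiO2 (M=60.083): mol = 1.10647; Si = 1.10647, O = 2.21294.
ΣO = 2.94513; factor = 8/ΣO = 2.71635.
Si apfu = 1.10647 × 2.71635 = 3.006.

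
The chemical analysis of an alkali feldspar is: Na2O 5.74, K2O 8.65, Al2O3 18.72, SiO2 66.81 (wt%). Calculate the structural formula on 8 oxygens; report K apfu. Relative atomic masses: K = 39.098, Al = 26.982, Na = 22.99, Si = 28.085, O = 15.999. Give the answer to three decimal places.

0.497 K apfu

Na2O: 5.74/61.979 = 0.09261 mol → 0.18522 mol Na, 0.09261 mol O.
K2O: 8.65/94.195 = 0.09183 mol → 0.18366 mol K, 0.09183 mol O.
Al2O3: 18.72/101.961 = 0.18360 mol → 0.36720 mol Al, 0.55080 mol O.
SiO2: 66.81/60.083 = 1.11196 mol → 1.11196 mol Si, 2.22392 mol O.
Total oxygen = 2.95916 mol. Normalization factor = 8/2.95916 = 2.70347.
K per 8 O = 0.18366 × 2.70347 = 0.497.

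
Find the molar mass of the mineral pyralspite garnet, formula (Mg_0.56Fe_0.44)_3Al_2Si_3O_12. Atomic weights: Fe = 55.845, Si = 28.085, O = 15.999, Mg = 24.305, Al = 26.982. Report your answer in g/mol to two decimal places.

444.75 g/mol

Mg: 1.68 × 24.305 = 40.8324
Fe: 1.32 × 55.845 = 73.7154
Al: 2 × 26.982 = 53.9640
Si: 3 × 28.085 = 84.2550
O: 12 × 15.999 = 191.9880
Summing the contributions gives the formula mass.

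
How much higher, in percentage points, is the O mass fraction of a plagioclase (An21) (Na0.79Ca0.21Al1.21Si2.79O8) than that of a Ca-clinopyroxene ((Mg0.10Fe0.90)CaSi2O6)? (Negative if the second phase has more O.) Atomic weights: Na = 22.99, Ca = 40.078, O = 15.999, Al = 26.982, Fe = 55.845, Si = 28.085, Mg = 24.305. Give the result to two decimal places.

O in Na0.79Ca0.21Al1.21Si2.79O8: molar mass 265.576 g/mol; 8×15.999 = 127.992 g → 48.19 wt%.
O in (Mg0.10Fe0.90)CaSi2O6: molar mass 244.933 g/mol; 6×15.999 = 95.994 g → 39.19 wt%.
Difference = 48.19 − 39.19 = 9.00 percentage points.

9.00 percentage points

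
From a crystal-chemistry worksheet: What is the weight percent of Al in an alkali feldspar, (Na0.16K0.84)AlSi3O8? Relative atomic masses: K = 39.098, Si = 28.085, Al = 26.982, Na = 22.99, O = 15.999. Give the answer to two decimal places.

9.78 wt%

M((Na0.16K0.84)AlSi3O8) = 275.750 g/mol.
Al contributes 1 × 26.982 = 26.982 g per mole.
26.982/275.750 = 0.0978 → 9.78%.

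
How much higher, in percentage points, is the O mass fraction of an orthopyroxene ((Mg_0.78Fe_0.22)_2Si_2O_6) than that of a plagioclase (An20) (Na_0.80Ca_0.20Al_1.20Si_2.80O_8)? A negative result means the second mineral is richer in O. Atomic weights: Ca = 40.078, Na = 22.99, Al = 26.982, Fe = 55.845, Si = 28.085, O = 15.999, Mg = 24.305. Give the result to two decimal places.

O in (Mg_0.78Fe_0.22)_2Si_2O_6: molar mass 214.652 g/mol; 6×15.999 = 95.994 g → 44.72 wt%.
O in Na_0.80Ca_0.20Al_1.20Si_2.80O_8: molar mass 265.416 g/mol; 8×15.999 = 127.992 g → 48.22 wt%.
Difference = 44.72 − 48.22 = -3.50 percentage points.

-3.50 percentage points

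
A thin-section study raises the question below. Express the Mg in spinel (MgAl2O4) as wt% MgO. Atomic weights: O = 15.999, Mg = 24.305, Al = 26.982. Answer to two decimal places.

28.33 wt%

Formula mass = 142.265 g/mol.
1 Mg → 1.0000 mol MgO per formula unit; M(MgO) = 40.304, so MgO mass = 40.304 g.
40.304/142.265 × 100 = 28.33 wt%.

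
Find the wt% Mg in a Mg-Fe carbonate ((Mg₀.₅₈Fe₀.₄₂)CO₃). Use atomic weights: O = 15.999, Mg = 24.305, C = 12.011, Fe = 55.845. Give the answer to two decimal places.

14.45 weight percent

Molar mass of (Mg₀.₅₈Fe₀.₄₂)CO₃: 0.58*24.305 + 0.42*55.845 + 1*12.011 + 3*15.999 = 97.560 g/mol.
Mass of Mg per formula unit: 0.58 × 24.305 = 14.097 g.
Weight fraction Mg = 14.097 / 97.560 = 0.1445.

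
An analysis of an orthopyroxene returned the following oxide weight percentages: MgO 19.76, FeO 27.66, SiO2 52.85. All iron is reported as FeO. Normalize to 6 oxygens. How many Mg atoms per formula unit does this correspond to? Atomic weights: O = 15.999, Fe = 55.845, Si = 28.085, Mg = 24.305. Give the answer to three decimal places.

19.76 wt% MgO ÷ 40.304 g/mol = 0.49027 mol, giving 0.49027 Mg and 0.49027 O.
27.66 wt% FeO ÷ 71.844 g/mol = 0.38500 mol, giving 0.38500 Fe and 0.38500 O.
52.85 wt% SiO2 ÷ 60.083 g/mol = 0.87962 mol, giving 0.87962 Si and 1.75924 O.
Oxygen sums to 2.63451; scaling by 6/2.63451 = 2.27746 puts the formula on 6 O.
Mg: 0.49027 × 2.27746 = 1.117 atoms per formula unit.

1.117 Mg apfu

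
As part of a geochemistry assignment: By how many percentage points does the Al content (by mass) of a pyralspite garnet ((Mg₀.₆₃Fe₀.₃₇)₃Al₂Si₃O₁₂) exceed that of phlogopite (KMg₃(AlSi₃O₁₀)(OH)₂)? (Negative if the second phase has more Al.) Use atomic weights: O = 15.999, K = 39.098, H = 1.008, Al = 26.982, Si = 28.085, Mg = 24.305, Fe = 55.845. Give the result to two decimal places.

5.85 percentage points

First mineral: 53.964 g Al in 438.131 g formula = 12.32 wt% Al.
Second mineral: 26.982 g Al in 417.254 g formula = 6.47 wt% Al.
12.32% − 6.47% gives a difference of 5.85 percentage points.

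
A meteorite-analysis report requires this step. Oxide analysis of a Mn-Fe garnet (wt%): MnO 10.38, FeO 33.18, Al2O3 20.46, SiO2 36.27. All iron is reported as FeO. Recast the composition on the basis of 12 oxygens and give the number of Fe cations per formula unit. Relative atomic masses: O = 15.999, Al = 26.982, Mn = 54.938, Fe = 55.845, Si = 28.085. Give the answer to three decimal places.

10.38 wt% MnO ÷ 70.937 g/mol = 0.14633 mol, giving 0.14633 Mn and 0.14633 O.
33.18 wt% FeO ÷ 71.844 g/mol = 0.46183 mol, giving 0.46183 Fe and 0.46183 O.
20.46 wt% Al2O3 ÷ 101.961 g/mol = 0.20066 mol, giving 0.40132 Al and 0.60198 O.
36.27 wt% SiO2 ÷ 60.083 g/mol = 0.60366 mol, giving 0.60366 Si and 1.20732 O.
Oxygen sums to 2.41746; scaling by 12/2.41746 = 4.96389 puts the formula on 12 O.
Fe: 0.46183 × 4.96389 = 2.292 atoms per formula unit.

2.292 Fe apfu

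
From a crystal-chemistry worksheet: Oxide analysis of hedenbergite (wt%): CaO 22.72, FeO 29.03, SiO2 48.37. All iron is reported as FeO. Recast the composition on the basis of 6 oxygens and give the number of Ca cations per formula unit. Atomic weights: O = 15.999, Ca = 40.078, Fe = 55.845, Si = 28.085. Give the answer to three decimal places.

22.72 wt% CaO ÷ 56.077 g/mol = 0.40516 mol, giving 0.40516 Ca and 0.40516 O.
29.03 wt% FeO ÷ 71.844 g/mol = 0.40407 mol, giving 0.40407 Fe and 0.40407 O.
48.37 wt% SiO2 ÷ 60.083 g/mol = 0.80505 mol, giving 0.80505 Si and 1.61010 O.
Oxygen sums to 2.41933; scaling by 6/2.41933 = 2.48003 puts the formula on 6 O.
Ca: 0.40516 × 2.48003 = 1.005 atoms per formula unit.

1.005 Ca apfu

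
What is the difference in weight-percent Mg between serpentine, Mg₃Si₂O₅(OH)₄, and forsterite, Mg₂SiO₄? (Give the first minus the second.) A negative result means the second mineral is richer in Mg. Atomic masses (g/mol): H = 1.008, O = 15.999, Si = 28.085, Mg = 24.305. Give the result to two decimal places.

-8.24 percentage points

M(Mg₃Si₂O₅(OH)₄) = 277.108 g/mol, so wt% Mg = 72.915/277.108 × 100 = 26.31%.
M(Mg₂SiO₄) = 140.691 g/mol, so wt% Mg = 48.610/140.691 × 100 = 34.55%.
26.31 − 34.55 = -8.24 pp.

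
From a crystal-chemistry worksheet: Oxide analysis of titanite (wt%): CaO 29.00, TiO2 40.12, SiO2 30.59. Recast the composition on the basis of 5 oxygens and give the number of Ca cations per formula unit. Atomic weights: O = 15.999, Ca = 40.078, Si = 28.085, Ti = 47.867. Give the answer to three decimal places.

CaO: 29.00/56.077 = 0.51715 mol → 0.51715 mol Ca, 0.51715 mol O.
TiO2: 40.12/79.865 = 0.50235 mol → 0.50235 mol Ti, 1.00470 mol O.
SiO2: 30.59/60.083 = 0.50913 mol → 0.50913 mol Si, 1.01826 mol O.
Total oxygen = 2.54011 mol. Normalization factor = 5/2.54011 = 1.96842.
Ca per 5 O = 0.51715 × 1.96842 = 1.018.

1.018 Ca apfu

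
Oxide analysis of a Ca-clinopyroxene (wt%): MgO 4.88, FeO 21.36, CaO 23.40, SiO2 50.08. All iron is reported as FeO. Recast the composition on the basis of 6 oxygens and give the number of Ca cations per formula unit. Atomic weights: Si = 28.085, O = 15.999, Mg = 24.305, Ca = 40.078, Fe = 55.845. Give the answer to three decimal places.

1.000 Ca apfu

MgO: 4.88/40.304 = 0.12108 mol → 0.12108 mol Mg, 0.12108 mol O.
FeO: 21.36/71.844 = 0.29731 mol → 0.29731 mol Fe, 0.29731 mol O.
CaO: 23.40/56.077 = 0.41728 mol → 0.41728 mol Ca, 0.41728 mol O.
SiO2: 50.08/60.083 = 0.83351 mol → 0.83351 mol Si, 1.66702 mol O.
Total oxygen = 2.50269 mol. Normalization factor = 6/2.50269 = 2.39742.
Ca per 6 O = 0.41728 × 2.39742 = 1.000.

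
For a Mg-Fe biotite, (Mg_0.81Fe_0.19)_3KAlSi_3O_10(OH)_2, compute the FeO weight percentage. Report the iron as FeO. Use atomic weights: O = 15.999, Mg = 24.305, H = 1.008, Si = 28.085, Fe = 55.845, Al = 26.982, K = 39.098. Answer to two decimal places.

9.41 wt%

M((Mg_0.81Fe_0.19)_3KAlSi_3O_10(OH)_2) = 435.232 g/mol; M(FeO) = 71.844 g/mol.
Moles FeO per formula unit = 0.57 Fe ÷ 1 = 0.5700.
FeO fraction = (0.5700 × 71.844) / 435.232 = 40.951/435.232 = 0.0941.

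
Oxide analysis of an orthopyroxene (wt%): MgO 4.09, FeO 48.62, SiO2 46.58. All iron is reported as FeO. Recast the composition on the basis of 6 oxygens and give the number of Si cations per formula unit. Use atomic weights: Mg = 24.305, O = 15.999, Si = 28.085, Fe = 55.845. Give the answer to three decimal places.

1.997 Si apfu

MgO (M=40.304): mol = 0.10148; Mg = 0.10148, O = 0.10148.
FeO (M=71.844): mol = 0.67674; Fe = 0.67674, O = 0.67674.
SiO2 (M=60.083): mol = 0.77526; Si = 0.77526, O = 1.55052.
ΣO = 2.32874; factor = 6/ΣO = 2.57650.
Si apfu = 0.77526 × 2.57650 = 1.997.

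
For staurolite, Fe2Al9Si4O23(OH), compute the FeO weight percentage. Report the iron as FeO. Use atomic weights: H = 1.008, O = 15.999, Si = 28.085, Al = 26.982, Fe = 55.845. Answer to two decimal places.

M(Fe2Al9Si4O23(OH)) = 851.852 g/mol; M(FeO) = 71.844 g/mol.
Moles FeO per formula unit = 2 Fe ÷ 1 = 2.0000.
FeO fraction = (2.0000 × 71.844) / 851.852 = 143.688/851.852 = 0.1687.

16.87 wt%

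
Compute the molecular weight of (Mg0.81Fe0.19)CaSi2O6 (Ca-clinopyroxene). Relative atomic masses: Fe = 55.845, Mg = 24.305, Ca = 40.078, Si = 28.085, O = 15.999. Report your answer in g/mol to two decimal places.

M = 0.81×24.305 + 0.19×55.845 + 1×40.078 + 2×28.085 + 6×15.999

222.54 g/mol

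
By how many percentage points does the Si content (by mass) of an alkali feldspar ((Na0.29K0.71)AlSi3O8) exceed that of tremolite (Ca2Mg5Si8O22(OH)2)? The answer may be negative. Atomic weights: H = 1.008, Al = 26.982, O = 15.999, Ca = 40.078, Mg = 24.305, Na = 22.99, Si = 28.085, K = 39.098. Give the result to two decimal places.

3.13 percentage points

M((Na0.29K0.71)AlSi3O8) = 273.656 g/mol, so wt% Si = 84.255/273.656 × 100 = 30.79%.
M(Ca2Mg5Si8O22(OH)2) = 812.353 g/mol, so wt% Si = 224.680/812.353 × 100 = 27.66%.
30.79 − 27.66 = 3.13 pp.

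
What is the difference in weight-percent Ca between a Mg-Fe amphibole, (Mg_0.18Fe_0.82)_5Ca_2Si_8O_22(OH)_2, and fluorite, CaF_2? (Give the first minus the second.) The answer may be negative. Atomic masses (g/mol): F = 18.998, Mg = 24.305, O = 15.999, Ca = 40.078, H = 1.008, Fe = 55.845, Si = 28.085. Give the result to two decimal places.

-42.82 percentage points

M((Mg_0.18Fe_0.82)_5Ca_2Si_8O_22(OH)_2) = 941.667 g/mol, so wt% Ca = 80.156/941.667 × 100 = 8.51%.
M(CaF_2) = 78.074 g/mol, so wt% Ca = 40.078/78.074 × 100 = 51.33%.
8.51 − 51.33 = -42.82 pp.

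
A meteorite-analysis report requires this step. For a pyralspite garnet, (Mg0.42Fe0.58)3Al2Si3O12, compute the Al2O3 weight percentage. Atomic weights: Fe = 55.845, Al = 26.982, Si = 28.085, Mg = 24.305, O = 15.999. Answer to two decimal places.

M((Mg0.42Fe0.58)3Al2Si3O12) = 458.002 g/mol; M(Al2O3) = 101.961 g/mol.
Moles Al2O3 per formula unit = 2 Al ÷ 2 = 1.0000.
Al2O3 fraction = (1.0000 × 101.961) / 458.002 = 101.961/458.002 = 0.2226.

22.26 wt%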